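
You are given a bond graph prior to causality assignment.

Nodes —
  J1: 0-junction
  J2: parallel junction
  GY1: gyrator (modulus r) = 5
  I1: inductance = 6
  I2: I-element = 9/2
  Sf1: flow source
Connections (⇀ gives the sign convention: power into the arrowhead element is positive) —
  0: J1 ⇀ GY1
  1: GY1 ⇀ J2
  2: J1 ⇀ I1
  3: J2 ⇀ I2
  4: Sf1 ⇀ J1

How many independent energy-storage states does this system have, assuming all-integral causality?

bond 4 →Sf1  (source Sf1 imposes f)
bond 2 →I1  (I1 integral (f out))
bond 0 →J1  (only one effort-in slot at J1)
bond 1 →J2  (through GY1, causality inverts; strokes same side of GY1)
bond 3 →I2  (J2 effort already set via bond 1)

2  (I1, I2 all integral)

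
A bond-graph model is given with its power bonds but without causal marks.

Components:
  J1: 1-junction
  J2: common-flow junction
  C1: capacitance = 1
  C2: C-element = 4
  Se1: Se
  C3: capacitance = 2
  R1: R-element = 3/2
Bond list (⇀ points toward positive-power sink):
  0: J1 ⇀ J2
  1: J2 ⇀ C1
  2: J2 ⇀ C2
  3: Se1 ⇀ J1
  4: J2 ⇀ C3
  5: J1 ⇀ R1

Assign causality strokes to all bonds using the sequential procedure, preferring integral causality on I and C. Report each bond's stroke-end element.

#3 stroke→J1  (Se1: effort source, stroke at far end)
#1 stroke→J2  (prefer integral on C1)
#2 stroke→J2  (C2: C, integral causality)
#4 stroke→J2  (C3 outputs effort q/C3)
#0 stroke→J1  (J2: last free bond brings flow in)
#5 stroke→R1  (J1: last free bond brings flow in)

bond 0 →J1
bond 1 →J2
bond 2 →J2
bond 3 →J1
bond 4 →J2
bond 5 →R1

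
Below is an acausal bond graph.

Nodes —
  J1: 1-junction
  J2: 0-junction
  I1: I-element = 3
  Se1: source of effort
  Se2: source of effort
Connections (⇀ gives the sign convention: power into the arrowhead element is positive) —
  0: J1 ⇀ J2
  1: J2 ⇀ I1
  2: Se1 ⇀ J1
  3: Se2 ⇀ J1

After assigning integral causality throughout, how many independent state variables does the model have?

1  (I1 all integral)

bond 2 |J1  (source Se1 imposes e)
bond 3 |J1  (Se2 (Se) sets effort on bond)
bond 0 |J2  (only one flow-in slot at J1)
bond 1 |I1  (common-e at J2 fixed by 0)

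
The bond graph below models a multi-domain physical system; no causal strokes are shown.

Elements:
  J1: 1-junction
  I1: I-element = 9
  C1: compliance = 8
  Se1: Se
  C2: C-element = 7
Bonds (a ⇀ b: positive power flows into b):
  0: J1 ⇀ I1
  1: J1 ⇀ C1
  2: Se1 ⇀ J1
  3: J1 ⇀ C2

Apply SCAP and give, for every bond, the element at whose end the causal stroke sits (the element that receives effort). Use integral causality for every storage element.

β0 stroke at I1
β1 stroke at J1
β2 stroke at J1
β3 stroke at J1

bond 2 |J1  (Se1 fixes effort; stroke away)
bond 0 |I1  (I1 outputs flow p/I1)
bond 1 |J1  (J1: bond 0 brought flow, rest push out)
bond 3 |J1  (common-f at J1 fixed by 0)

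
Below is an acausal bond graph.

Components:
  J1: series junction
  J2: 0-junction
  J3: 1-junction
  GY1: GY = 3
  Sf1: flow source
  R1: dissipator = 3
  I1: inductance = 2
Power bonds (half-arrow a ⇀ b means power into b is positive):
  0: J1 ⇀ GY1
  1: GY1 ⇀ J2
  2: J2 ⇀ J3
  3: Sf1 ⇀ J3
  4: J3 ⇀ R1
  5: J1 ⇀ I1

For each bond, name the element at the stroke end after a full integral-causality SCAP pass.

b3 stroke at Sf1  (Sf1: flow source, stroke at near end)
b2 stroke at J3  (J3: bond 3 brought flow, rest push out)
b4 stroke at J3  (J3 flow already set via bond 3)
b1 stroke at J2  (J2 needs exactly one e-in)
b0 stroke at J1  (GY GY1: same side as bond 1)
b5 stroke at I1  (J1: last free bond brings flow in)

β0 stroke→J1
β1 stroke→J2
β2 stroke→J3
β3 stroke→Sf1
β4 stroke→J3
β5 stroke→I1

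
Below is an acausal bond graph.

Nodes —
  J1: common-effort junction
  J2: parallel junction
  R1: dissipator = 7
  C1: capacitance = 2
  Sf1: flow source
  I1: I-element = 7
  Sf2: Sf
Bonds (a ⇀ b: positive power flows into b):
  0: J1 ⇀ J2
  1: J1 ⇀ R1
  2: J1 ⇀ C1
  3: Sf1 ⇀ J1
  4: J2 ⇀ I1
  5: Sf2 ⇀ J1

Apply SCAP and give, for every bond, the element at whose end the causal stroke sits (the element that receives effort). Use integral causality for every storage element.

b0 stroke at J2
b1 stroke at R1
b2 stroke at J1
b3 stroke at Sf1
b4 stroke at I1
b5 stroke at Sf2

b3 →Sf1  (Sf1: flow source, stroke at near end)
b5 →Sf2  (Sf2 (Sf) sets flow on bond)
b2 →J1  (prefer integral on C1)
b0 →J2  (0-jn J1 has e-setter on 2)
b1 →R1  (0-jn J1 has e-setter on 2)
b4 →I1  (J2: bond 0 brought effort, rest push out)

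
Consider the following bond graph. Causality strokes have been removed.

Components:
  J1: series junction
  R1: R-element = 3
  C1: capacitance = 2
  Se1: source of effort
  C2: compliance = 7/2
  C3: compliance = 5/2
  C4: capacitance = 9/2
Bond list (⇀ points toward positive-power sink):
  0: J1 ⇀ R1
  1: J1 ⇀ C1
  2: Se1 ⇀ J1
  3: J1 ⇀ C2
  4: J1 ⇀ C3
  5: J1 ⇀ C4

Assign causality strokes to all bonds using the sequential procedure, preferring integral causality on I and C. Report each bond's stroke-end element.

#0 |R1
#1 |J1
#2 |J1
#3 |J1
#4 |J1
#5 |J1

b2 |J1  (Se1 (Se) sets effort on bond)
b1 |J1  (prefer integral on C1)
b3 |J1  (C2: C, integral causality)
b4 |J1  (C3 outputs effort q/C3)
b5 |J1  (C4: C, integral causality)
b0 |R1  (J1 needs exactly one f-in)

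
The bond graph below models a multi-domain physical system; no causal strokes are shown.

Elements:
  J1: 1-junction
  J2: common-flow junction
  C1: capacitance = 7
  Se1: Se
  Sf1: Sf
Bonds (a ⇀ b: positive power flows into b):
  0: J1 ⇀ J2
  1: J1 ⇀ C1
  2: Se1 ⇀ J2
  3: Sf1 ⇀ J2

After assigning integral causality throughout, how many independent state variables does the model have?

β2 →J2  (Se1: effort source, stroke at far end)
β3 →Sf1  (source Sf1 imposes f)
β0 →J2  (1-jn J2 has f-setter on 3)
β1 →J1  (1-jn J1 has f-setter on 0)

1  (C1 all integral)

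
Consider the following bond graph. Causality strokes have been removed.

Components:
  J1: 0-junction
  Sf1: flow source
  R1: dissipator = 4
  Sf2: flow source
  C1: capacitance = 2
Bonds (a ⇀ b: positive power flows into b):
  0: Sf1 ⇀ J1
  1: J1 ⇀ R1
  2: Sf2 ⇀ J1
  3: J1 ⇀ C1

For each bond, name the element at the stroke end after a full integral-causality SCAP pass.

β0 →Sf1  (source Sf1 imposes f)
β2 →Sf2  (Sf2: flow source, stroke at near end)
β3 →J1  (prefer integral on C1)
β1 →R1  (J1: bond 3 brought effort, rest push out)

β0 stroke→Sf1
β1 stroke→R1
β2 stroke→Sf2
β3 stroke→J1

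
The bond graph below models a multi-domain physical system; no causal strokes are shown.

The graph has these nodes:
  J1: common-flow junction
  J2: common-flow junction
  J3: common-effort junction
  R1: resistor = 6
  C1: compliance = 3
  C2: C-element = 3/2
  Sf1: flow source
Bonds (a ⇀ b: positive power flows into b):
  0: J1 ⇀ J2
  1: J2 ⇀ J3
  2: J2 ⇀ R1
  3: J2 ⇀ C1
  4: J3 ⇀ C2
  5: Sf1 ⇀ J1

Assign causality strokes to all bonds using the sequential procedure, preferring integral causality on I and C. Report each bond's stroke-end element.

bond 5 stroke→Sf1  (source Sf1 imposes f)
bond 0 stroke→J1  (J1 flow already set via bond 5)
bond 1 stroke→J2  (1-jn J2 has f-setter on 0)
bond 2 stroke→J2  (J2 flow already set via bond 0)
bond 3 stroke→J2  (J2: bond 0 brought flow, rest push out)
bond 4 stroke→J3  (J3 needs exactly one e-in)

b0 →J1
b1 →J2
b2 →J2
b3 →J2
b4 →J3
b5 →Sf1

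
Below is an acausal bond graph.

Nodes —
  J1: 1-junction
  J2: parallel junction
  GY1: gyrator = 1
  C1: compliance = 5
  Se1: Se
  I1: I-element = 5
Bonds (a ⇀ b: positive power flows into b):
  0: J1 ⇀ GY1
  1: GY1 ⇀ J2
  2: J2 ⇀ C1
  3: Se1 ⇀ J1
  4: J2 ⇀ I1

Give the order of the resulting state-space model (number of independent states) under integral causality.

b3 |J1  (Se1 (Se) sets effort on bond)
b0 |GY1  (only one flow-in slot at J1)
b1 |GY1  (GY1 both-in/both-out from 0)
b2 |J2  (prefer integral on C1)
b4 |I1  (common-e at J2 fixed by 2)

2  (C1, I1 all integral)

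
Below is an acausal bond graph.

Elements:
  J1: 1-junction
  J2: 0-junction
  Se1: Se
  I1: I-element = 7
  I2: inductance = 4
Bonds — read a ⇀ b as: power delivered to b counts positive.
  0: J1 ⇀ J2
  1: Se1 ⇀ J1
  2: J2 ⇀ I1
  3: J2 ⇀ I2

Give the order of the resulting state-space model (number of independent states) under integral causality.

2  (I1, I2 all integral)

#1 stroke→J1  (Se1 (Se) sets effort on bond)
#0 stroke→J2  (only one flow-in slot at J1)
#2 stroke→I1  (J2 effort already set via bond 0)
#3 stroke→I2  (J2 effort already set via bond 0)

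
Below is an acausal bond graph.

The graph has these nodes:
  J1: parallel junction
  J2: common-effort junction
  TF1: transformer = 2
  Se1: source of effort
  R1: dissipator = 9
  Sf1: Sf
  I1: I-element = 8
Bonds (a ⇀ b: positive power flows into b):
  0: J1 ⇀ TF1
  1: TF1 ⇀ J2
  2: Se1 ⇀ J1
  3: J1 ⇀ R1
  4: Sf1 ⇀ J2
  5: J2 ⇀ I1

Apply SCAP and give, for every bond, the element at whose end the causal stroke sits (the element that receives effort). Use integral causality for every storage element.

#0 →TF1
#1 →J2
#2 →J1
#3 →R1
#4 →Sf1
#5 →I1

β2 stroke→J1  (source Se1 imposes e)
β4 stroke→Sf1  (source Sf1 imposes f)
β0 stroke→TF1  (common-e at J1 fixed by 2)
β3 stroke→R1  (common-e at J1 fixed by 2)
β1 stroke→J2  (TF TF1: opposite of bond 0)
β5 stroke→I1  (0-jn J2 has e-setter on 1)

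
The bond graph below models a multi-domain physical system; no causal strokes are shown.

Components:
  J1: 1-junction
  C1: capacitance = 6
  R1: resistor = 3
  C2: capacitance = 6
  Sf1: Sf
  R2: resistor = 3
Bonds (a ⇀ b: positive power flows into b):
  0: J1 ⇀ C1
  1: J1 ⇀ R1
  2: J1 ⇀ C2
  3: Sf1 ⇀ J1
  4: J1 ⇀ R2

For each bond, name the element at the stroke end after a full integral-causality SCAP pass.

β0 |J1
β1 |J1
β2 |J1
β3 |Sf1
β4 |J1

β3 stroke at Sf1  (Sf1 (Sf) sets flow on bond)
β0 stroke at J1  (J1 flow already set via bond 3)
β1 stroke at J1  (J1: bond 3 brought flow, rest push out)
β2 stroke at J1  (1-jn J1 has f-setter on 3)
β4 stroke at J1  (1-jn J1 has f-setter on 3)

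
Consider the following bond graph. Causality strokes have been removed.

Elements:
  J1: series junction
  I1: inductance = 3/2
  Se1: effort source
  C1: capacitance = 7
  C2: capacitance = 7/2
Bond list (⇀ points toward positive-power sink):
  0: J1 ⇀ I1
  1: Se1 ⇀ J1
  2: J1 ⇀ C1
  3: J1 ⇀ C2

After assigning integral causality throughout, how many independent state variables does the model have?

3  (C1, C2, I1 all integral)

bond 1 stroke→J1  (Se1 fixes effort; stroke away)
bond 0 stroke→I1  (I1 outputs flow p/I1)
bond 2 stroke→J1  (J1 flow already set via bond 0)
bond 3 stroke→J1  (common-f at J1 fixed by 0)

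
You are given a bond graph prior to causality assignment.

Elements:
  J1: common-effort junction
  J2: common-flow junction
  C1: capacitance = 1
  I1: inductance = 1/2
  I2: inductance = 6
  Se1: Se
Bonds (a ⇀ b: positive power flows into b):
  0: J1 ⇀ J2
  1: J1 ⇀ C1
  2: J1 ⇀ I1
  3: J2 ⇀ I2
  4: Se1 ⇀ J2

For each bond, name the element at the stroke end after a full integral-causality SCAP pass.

#0 stroke at J2
#1 stroke at J1
#2 stroke at I1
#3 stroke at I2
#4 stroke at J2

bond 4 stroke at J2  (Se1 (Se) sets effort on bond)
bond 1 stroke at J1  (C1 outputs effort q/C1)
bond 0 stroke at J2  (common-e at J1 fixed by 1)
bond 2 stroke at I1  (J1: bond 1 brought effort, rest push out)
bond 3 stroke at I2  (J2: last free bond brings flow in)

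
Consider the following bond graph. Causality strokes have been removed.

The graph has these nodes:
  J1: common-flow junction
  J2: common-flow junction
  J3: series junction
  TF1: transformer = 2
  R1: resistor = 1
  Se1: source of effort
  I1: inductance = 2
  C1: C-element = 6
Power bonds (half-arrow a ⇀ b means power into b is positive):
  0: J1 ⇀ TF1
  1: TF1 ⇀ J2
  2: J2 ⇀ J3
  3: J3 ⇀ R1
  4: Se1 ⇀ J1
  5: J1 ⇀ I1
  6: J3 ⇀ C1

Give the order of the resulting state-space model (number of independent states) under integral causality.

2  (C1, I1 all integral)

#4 stroke→J1  (Se1: effort source, stroke at far end)
#5 stroke→I1  (I1 integral (f out))
#0 stroke→J1  (common-f at J1 fixed by 5)
#1 stroke→TF1  (TF1 one-in-one-out from 0)
#2 stroke→J2  (J2: bond 1 brought flow, rest push out)
#3 stroke→J3  (J3 flow already set via bond 2)
#6 stroke→J3  (common-f at J3 fixed by 2)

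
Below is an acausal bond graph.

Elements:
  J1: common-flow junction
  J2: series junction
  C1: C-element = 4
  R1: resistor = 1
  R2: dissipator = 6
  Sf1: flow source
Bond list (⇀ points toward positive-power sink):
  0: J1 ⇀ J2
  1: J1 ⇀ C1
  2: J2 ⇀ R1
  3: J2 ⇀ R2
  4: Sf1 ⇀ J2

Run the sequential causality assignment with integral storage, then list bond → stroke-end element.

b0 stroke at J2
b1 stroke at J1
b2 stroke at J2
b3 stroke at J2
b4 stroke at Sf1

β4 stroke at Sf1  (Sf1 fixes flow; stroke at Sf1)
β0 stroke at J2  (1-jn J2 has f-setter on 4)
β2 stroke at J2  (J2 flow already set via bond 4)
β3 stroke at J2  (J2 flow already set via bond 4)
β1 stroke at J1  (1-jn J1 has f-setter on 0)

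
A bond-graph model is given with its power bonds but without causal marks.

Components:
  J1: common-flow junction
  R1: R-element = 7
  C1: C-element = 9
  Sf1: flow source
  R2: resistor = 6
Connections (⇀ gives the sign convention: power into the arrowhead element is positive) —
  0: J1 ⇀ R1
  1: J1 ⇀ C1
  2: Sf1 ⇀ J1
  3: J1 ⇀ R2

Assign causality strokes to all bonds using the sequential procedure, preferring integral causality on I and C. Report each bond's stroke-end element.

β2 stroke at Sf1  (Sf1 (Sf) sets flow on bond)
β0 stroke at J1  (J1 flow already set via bond 2)
β1 stroke at J1  (1-jn J1 has f-setter on 2)
β3 stroke at J1  (J1 flow already set via bond 2)

#0 →J1
#1 →J1
#2 →Sf1
#3 →J1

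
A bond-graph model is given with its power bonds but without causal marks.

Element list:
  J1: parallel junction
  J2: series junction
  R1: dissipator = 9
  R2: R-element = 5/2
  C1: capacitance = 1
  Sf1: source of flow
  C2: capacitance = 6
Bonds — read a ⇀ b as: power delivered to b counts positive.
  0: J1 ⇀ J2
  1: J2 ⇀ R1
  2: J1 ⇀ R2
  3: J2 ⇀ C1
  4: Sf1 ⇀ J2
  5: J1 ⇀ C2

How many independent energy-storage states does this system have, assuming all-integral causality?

2  (C1, C2 all integral)

#4 |Sf1  (Sf1 fixes flow; stroke at Sf1)
#0 |J2  (J2 flow already set via bond 4)
#1 |J2  (common-f at J2 fixed by 4)
#3 |J2  (1-jn J2 has f-setter on 4)
#5 |J1  (C2: C, integral causality)
#2 |R2  (0-jn J1 has e-setter on 5)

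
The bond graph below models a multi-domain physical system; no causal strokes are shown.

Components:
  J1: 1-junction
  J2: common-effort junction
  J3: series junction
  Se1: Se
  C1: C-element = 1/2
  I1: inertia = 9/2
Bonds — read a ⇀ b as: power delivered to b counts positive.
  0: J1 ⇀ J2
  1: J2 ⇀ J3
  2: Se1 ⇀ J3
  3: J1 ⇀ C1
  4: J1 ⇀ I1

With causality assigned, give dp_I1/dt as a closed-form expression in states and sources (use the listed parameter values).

bond 2 |J3  (source Se1 imposes e)
bond 1 |J2  (J3 needs exactly one f-in)
bond 0 |J1  (J2 effort already set via bond 1)
bond 3 |J1  (prefer integral on C1)
bond 4 |I1  (only one flow-in slot at J1)

dp_I1/dt = E_Se1 - 2*q_C1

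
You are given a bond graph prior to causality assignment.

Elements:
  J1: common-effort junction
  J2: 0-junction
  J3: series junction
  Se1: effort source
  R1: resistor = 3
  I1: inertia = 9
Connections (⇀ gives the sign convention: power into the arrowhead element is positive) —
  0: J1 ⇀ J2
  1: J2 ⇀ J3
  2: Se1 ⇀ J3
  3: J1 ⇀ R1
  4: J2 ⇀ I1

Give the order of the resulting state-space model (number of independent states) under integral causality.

1  (I1 all integral)

b2 stroke→J3  (Se1 fixes effort; stroke away)
b1 stroke→J2  (closing 1-jn rule on J3)
b0 stroke→J1  (common-e at J2 fixed by 1)
b4 stroke→I1  (common-e at J2 fixed by 1)
b3 stroke→R1  (J1 effort already set via bond 0)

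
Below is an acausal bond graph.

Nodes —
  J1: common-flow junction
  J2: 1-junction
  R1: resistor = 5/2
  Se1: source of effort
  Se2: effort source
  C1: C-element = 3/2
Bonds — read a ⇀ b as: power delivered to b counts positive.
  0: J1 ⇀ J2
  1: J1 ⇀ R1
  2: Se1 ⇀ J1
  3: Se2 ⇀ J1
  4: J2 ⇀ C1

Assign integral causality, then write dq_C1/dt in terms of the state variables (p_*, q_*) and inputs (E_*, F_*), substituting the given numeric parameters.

b2 stroke→J1  (Se1 (Se) sets effort on bond)
b3 stroke→J1  (source Se2 imposes e)
b4 stroke→J2  (prefer integral on C1)
b0 stroke→J1  (J2: last free bond brings flow in)
b1 stroke→R1  (only one flow-in slot at J1)

dq_C1/dt = 2*E_Se1/5 + 2*E_Se2/5 - 4*q_C1/15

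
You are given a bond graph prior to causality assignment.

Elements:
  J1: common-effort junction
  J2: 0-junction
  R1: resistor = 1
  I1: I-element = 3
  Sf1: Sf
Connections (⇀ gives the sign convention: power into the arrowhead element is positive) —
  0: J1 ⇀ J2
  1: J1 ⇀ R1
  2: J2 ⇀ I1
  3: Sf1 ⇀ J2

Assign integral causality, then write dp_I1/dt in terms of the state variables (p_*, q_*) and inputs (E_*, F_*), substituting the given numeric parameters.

β3 →Sf1  (Sf1: flow source, stroke at near end)
β2 →I1  (I1: I, integral causality)
β0 →J2  (only one effort-in slot at J2)
β1 →J1  (J1: last free bond brings effort in)

dp_I1/dt = F_Sf1 - p_I1/3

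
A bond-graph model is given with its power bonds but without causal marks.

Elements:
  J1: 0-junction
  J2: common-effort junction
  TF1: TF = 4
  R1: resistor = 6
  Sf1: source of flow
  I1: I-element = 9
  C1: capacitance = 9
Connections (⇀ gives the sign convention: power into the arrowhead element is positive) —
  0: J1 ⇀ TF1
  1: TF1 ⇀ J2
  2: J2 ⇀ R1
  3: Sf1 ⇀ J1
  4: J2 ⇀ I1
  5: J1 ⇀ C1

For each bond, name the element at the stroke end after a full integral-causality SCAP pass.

β0 stroke→TF1
β1 stroke→J2
β2 stroke→R1
β3 stroke→Sf1
β4 stroke→I1
β5 stroke→J1

β3 stroke at Sf1  (Sf1 fixes flow; stroke at Sf1)
β4 stroke at I1  (I1 integral (f out))
β5 stroke at J1  (C1 outputs effort q/C1)
β0 stroke at TF1  (0-jn J1 has e-setter on 5)
β1 stroke at J2  (TF1: transformer flips bond 0)
β2 stroke at R1  (common-e at J2 fixed by 1)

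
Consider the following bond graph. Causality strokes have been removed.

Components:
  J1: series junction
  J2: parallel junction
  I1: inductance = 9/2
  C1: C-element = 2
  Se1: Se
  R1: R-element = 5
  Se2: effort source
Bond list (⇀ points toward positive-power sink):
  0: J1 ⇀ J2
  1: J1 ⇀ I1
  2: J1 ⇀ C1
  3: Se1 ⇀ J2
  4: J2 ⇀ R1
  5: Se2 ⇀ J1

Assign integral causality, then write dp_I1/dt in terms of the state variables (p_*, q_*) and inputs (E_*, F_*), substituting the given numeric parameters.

β3 stroke→J2  (Se1 (Se) sets effort on bond)
β5 stroke→J1  (Se2: effort source, stroke at far end)
β0 stroke→J1  (0-jn J2 has e-setter on 3)
β4 stroke→R1  (J2 effort already set via bond 3)
β1 stroke→I1  (I1: I, integral causality)
β2 stroke→J1  (J1: bond 1 brought flow, rest push out)

dp_I1/dt = -E_Se1 + E_Se2 - q_C1/2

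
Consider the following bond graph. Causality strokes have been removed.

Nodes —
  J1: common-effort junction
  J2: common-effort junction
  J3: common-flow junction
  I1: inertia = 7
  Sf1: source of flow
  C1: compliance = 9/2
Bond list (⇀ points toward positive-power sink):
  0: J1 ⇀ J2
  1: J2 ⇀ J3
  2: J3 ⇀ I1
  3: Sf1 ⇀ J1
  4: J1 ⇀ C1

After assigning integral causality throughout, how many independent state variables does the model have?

2  (C1, I1 all integral)

b3 stroke at Sf1  (Sf1 (Sf) sets flow on bond)
b2 stroke at I1  (prefer integral on I1)
b1 stroke at J3  (J3 flow already set via bond 2)
b0 stroke at J2  (only one effort-in slot at J2)
b4 stroke at J1  (J1 needs exactly one e-in)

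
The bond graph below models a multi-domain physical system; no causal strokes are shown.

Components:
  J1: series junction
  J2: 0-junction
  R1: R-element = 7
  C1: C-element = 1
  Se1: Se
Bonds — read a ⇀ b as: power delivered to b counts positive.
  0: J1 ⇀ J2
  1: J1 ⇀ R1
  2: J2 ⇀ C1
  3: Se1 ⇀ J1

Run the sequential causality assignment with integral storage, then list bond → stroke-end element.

b0 |J1
b1 |R1
b2 |J2
b3 |J1

β3 stroke→J1  (source Se1 imposes e)
β2 stroke→J2  (prefer integral on C1)
β0 stroke→J1  (J2: bond 2 brought effort, rest push out)
β1 stroke→R1  (only one flow-in slot at J1)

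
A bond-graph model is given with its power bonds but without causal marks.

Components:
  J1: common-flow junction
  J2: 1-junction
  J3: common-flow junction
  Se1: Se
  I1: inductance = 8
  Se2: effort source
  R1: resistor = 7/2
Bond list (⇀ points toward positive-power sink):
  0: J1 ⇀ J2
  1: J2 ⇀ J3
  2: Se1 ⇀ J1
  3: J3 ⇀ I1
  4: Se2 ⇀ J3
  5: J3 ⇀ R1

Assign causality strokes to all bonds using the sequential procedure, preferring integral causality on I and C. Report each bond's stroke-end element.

bond 0 |J2
bond 1 |J3
bond 2 |J1
bond 3 |I1
bond 4 |J3
bond 5 |J3

#2 stroke at J1  (source Se1 imposes e)
#4 stroke at J3  (source Se2 imposes e)
#0 stroke at J2  (closing 1-jn rule on J1)
#1 stroke at J3  (J2: last free bond brings flow in)
#3 stroke at I1  (I1 integral (f out))
#5 stroke at J3  (common-f at J3 fixed by 3)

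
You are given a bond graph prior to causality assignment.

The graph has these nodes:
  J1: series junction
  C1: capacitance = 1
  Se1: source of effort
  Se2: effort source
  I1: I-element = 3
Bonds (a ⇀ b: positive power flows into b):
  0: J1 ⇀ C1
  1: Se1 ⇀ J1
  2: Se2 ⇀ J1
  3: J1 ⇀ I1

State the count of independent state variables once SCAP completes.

β1 stroke→J1  (Se1 (Se) sets effort on bond)
β2 stroke→J1  (Se2: effort source, stroke at far end)
β0 stroke→J1  (C1: C, integral causality)
β3 stroke→I1  (J1 needs exactly one f-in)

2  (C1, I1 all integral)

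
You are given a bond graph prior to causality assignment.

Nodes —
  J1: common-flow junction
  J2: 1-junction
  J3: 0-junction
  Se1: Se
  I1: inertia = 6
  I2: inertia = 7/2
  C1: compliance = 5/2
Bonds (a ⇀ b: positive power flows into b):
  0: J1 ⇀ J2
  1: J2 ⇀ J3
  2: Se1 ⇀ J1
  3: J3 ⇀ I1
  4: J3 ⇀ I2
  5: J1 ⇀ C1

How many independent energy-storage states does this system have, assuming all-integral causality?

3  (C1, I1, I2 all integral)

#2 stroke→J1  (Se1 fixes effort; stroke away)
#3 stroke→I1  (I1 outputs flow p/I1)
#4 stroke→I2  (prefer integral on I2)
#1 stroke→J3  (only one effort-in slot at J3)
#0 stroke→J2  (common-f at J2 fixed by 1)
#5 stroke→J1  (J1 flow already set via bond 0)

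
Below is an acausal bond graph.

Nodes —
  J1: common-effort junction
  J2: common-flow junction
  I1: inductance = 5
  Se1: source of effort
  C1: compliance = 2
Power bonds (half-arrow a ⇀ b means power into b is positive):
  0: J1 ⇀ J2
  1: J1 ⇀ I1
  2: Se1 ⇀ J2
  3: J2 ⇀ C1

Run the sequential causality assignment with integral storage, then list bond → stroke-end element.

bond 2 stroke at J2  (Se1 fixes effort; stroke away)
bond 1 stroke at I1  (prefer integral on I1)
bond 0 stroke at J1  (J1 needs exactly one e-in)
bond 3 stroke at J2  (J2 flow already set via bond 0)

bond 0 stroke at J1
bond 1 stroke at I1
bond 2 stroke at J2
bond 3 stroke at J2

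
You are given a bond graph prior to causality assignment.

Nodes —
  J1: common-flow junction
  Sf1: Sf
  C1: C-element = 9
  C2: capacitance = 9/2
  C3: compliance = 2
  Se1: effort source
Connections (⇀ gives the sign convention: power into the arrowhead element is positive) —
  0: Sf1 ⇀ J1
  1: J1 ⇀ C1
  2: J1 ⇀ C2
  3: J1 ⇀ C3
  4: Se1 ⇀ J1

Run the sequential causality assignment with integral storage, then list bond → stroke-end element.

β0 →Sf1  (Sf1: flow source, stroke at near end)
β4 →J1  (Se1 (Se) sets effort on bond)
β1 →J1  (J1: bond 0 brought flow, rest push out)
β2 →J1  (common-f at J1 fixed by 0)
β3 →J1  (J1 flow already set via bond 0)

b0 stroke→Sf1
b1 stroke→J1
b2 stroke→J1
b3 stroke→J1
b4 stroke→J1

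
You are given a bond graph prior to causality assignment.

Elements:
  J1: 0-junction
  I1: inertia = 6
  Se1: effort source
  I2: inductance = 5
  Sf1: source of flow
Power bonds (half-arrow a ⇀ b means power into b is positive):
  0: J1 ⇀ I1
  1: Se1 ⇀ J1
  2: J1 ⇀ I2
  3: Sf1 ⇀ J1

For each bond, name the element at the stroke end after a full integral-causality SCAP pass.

#0 stroke at I1
#1 stroke at J1
#2 stroke at I2
#3 stroke at Sf1

β1 stroke→J1  (source Se1 imposes e)
β3 stroke→Sf1  (Sf1 (Sf) sets flow on bond)
β0 stroke→I1  (0-jn J1 has e-setter on 1)
β2 stroke→I2  (J1: bond 1 brought effort, rest push out)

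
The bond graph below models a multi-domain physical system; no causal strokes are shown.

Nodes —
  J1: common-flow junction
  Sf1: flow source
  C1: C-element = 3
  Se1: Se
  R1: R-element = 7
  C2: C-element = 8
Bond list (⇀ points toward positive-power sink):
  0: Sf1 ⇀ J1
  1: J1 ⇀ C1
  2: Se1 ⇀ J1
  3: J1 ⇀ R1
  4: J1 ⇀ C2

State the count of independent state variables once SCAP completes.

b0 |Sf1  (Sf1 fixes flow; stroke at Sf1)
b2 |J1  (Se1 (Se) sets effort on bond)
b1 |J1  (J1: bond 0 brought flow, rest push out)
b3 |J1  (J1 flow already set via bond 0)
b4 |J1  (J1: bond 0 brought flow, rest push out)

2  (C1, C2 all integral)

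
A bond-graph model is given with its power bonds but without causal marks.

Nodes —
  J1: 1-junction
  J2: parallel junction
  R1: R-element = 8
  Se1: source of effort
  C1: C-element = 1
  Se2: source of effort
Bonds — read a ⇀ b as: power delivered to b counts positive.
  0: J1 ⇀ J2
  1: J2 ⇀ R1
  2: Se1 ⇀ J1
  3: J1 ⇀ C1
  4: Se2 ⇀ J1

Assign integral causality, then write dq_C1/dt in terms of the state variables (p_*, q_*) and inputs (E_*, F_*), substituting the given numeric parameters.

dq_C1/dt = E_Se1/8 + E_Se2/8 - q_C1/8

bond 2 →J1  (source Se1 imposes e)
bond 4 →J1  (source Se2 imposes e)
bond 3 →J1  (C1 outputs effort q/C1)
bond 0 →J2  (J1: last free bond brings flow in)
bond 1 →R1  (common-e at J2 fixed by 0)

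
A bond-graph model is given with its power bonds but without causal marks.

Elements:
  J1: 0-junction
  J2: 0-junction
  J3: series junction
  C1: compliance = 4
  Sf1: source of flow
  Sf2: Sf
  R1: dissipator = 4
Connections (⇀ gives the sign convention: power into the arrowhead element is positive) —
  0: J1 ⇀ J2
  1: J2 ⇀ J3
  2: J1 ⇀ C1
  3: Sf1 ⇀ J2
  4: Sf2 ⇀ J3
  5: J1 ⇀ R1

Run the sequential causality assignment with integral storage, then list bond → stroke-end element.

β3 stroke→Sf1  (Sf1 fixes flow; stroke at Sf1)
β4 stroke→Sf2  (source Sf2 imposes f)
β1 stroke→J3  (1-jn J3 has f-setter on 4)
β0 stroke→J2  (J2 needs exactly one e-in)
β2 stroke→J1  (C1 integral (e out))
β5 stroke→R1  (0-jn J1 has e-setter on 2)

bond 0 |J2
bond 1 |J3
bond 2 |J1
bond 3 |Sf1
bond 4 |Sf2
bond 5 |R1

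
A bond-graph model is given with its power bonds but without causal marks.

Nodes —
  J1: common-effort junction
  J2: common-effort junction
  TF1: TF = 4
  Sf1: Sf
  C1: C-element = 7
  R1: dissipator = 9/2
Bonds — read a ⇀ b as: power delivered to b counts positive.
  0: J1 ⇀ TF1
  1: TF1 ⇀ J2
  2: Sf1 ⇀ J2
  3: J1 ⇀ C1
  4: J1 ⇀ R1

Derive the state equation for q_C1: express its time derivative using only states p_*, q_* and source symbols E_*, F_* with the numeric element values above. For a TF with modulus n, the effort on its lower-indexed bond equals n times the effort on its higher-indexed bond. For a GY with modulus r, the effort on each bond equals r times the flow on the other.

dq_C1/dt = F_Sf1/4 - 2*q_C1/63

b2 |Sf1  (Sf1 (Sf) sets flow on bond)
b1 |J2  (only one effort-in slot at J2)
b0 |TF1  (through TF1, causality passes straight; one stroke at TF1)
b3 |J1  (C1 integral (e out))
b4 |R1  (J1 effort already set via bond 3)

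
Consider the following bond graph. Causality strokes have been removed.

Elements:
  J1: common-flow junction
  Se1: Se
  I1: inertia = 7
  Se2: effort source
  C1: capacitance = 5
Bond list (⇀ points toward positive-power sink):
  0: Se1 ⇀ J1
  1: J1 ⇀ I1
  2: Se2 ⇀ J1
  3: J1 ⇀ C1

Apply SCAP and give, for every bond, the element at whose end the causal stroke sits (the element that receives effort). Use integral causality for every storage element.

b0 →J1  (Se1 (Se) sets effort on bond)
b2 →J1  (Se2 fixes effort; stroke away)
b1 →I1  (prefer integral on I1)
b3 →J1  (common-f at J1 fixed by 1)

b0 →J1
b1 →I1
b2 →J1
b3 →J1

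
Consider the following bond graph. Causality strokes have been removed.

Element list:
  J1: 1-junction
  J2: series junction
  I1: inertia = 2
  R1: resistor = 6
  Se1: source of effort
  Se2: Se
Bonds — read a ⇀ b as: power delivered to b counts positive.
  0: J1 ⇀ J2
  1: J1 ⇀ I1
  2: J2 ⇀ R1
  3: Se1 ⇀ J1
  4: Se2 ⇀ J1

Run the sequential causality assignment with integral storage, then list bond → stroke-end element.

bond 0 |J1
bond 1 |I1
bond 2 |J2
bond 3 |J1
bond 4 |J1

#3 stroke→J1  (source Se1 imposes e)
#4 stroke→J1  (Se2 (Se) sets effort on bond)
#1 stroke→I1  (I1 integral (f out))
#0 stroke→J1  (1-jn J1 has f-setter on 1)
#2 stroke→J2  (J2 flow already set via bond 0)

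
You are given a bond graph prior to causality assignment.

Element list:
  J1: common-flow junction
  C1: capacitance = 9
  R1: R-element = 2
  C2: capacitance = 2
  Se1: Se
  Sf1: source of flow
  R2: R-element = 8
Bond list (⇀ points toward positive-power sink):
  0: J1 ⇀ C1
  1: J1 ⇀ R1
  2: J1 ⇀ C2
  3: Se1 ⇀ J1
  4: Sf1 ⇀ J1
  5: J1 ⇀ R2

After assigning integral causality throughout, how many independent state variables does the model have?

2  (C1, C2 all integral)

bond 3 |J1  (Se1 fixes effort; stroke away)
bond 4 |Sf1  (Sf1: flow source, stroke at near end)
bond 0 |J1  (J1: bond 4 brought flow, rest push out)
bond 1 |J1  (common-f at J1 fixed by 4)
bond 2 |J1  (1-jn J1 has f-setter on 4)
bond 5 |J1  (1-jn J1 has f-setter on 4)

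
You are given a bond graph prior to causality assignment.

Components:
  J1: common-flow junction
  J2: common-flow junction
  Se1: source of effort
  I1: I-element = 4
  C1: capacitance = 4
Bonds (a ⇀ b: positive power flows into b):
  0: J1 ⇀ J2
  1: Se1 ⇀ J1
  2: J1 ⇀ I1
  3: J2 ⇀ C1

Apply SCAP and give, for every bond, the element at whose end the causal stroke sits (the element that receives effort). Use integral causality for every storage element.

#0 →J1
#1 →J1
#2 →I1
#3 →J2

#1 →J1  (Se1 (Se) sets effort on bond)
#2 →I1  (I1 outputs flow p/I1)
#0 →J1  (common-f at J1 fixed by 2)
#3 →J2  (1-jn J2 has f-setter on 0)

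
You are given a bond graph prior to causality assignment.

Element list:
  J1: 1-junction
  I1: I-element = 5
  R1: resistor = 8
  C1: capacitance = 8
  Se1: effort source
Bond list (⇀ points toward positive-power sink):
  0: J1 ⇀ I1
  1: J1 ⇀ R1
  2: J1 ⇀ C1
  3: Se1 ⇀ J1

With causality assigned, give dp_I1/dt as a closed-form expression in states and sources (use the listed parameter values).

dp_I1/dt = E_Se1 - 8*p_I1/5 - q_C1/8

b3 stroke at J1  (Se1 (Se) sets effort on bond)
b0 stroke at I1  (I1 integral (f out))
b1 stroke at J1  (J1 flow already set via bond 0)
b2 stroke at J1  (J1 flow already set via bond 0)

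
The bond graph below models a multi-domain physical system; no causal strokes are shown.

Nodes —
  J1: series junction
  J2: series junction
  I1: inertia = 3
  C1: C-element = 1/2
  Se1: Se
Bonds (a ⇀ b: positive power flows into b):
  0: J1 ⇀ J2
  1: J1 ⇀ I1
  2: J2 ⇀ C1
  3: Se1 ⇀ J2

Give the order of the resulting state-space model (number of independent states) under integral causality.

2  (C1, I1 all integral)

#3 |J2  (source Se1 imposes e)
#1 |I1  (I1: I, integral causality)
#0 |J1  (1-jn J1 has f-setter on 1)
#2 |J2  (common-f at J2 fixed by 0)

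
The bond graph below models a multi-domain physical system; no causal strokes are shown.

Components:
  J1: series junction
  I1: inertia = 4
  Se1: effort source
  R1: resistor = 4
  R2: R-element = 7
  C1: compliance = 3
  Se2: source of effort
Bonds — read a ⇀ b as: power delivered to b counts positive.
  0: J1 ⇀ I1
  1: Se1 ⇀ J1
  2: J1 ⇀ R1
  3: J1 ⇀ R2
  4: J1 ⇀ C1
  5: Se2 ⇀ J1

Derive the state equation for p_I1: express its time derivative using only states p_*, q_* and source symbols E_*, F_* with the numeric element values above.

β1 |J1  (Se1: effort source, stroke at far end)
β5 |J1  (Se2 fixes effort; stroke away)
β0 |I1  (I1 integral (f out))
β2 |J1  (common-f at J1 fixed by 0)
β3 |J1  (1-jn J1 has f-setter on 0)
β4 |J1  (common-f at J1 fixed by 0)

dp_I1/dt = E_Se1 + E_Se2 - 11*p_I1/4 - q_C1/3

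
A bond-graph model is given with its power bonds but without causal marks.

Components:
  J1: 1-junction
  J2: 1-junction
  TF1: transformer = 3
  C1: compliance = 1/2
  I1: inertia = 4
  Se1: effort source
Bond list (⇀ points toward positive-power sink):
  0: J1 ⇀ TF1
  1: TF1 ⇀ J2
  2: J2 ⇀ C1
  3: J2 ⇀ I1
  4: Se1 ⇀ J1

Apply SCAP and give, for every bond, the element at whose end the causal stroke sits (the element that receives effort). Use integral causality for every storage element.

b0 stroke→TF1
b1 stroke→J2
b2 stroke→J2
b3 stroke→I1
b4 stroke→J1

#4 →J1  (source Se1 imposes e)
#0 →TF1  (closing 1-jn rule on J1)
#1 →J2  (through TF1, causality passes straight; one stroke at TF1)
#2 →J2  (prefer integral on C1)
#3 →I1  (J2 needs exactly one f-in)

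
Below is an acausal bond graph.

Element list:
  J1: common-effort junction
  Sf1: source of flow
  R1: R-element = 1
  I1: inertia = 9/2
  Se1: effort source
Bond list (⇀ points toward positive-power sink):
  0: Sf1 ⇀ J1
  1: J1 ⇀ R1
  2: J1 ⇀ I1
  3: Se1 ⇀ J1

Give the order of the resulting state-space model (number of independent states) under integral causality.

#0 stroke→Sf1  (source Sf1 imposes f)
#3 stroke→J1  (Se1 (Se) sets effort on bond)
#1 stroke→R1  (J1 effort already set via bond 3)
#2 stroke→I1  (0-jn J1 has e-setter on 3)

1  (I1 all integral)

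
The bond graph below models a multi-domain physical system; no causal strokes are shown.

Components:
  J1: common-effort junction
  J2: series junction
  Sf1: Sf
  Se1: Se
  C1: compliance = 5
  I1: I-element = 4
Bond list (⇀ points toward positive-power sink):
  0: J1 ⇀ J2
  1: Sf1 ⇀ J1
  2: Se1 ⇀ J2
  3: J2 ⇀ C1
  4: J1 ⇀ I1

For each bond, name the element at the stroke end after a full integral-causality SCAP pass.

#0 →J1
#1 →Sf1
#2 →J2
#3 →J2
#4 →I1

bond 1 stroke at Sf1  (Sf1 (Sf) sets flow on bond)
bond 2 stroke at J2  (Se1: effort source, stroke at far end)
bond 3 stroke at J2  (C1 integral (e out))
bond 0 stroke at J1  (J2: last free bond brings flow in)
bond 4 stroke at I1  (J1 effort already set via bond 0)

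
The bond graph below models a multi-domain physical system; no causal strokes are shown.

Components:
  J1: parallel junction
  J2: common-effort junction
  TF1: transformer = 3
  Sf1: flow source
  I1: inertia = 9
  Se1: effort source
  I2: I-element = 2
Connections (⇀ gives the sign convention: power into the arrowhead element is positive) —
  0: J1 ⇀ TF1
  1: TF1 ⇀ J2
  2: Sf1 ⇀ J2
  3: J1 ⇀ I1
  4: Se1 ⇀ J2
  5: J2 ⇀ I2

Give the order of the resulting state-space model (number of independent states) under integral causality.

2  (I1, I2 all integral)

#2 stroke→Sf1  (Sf1 fixes flow; stroke at Sf1)
#4 stroke→J2  (Se1 (Se) sets effort on bond)
#1 stroke→TF1  (0-jn J2 has e-setter on 4)
#5 stroke→I2  (J2: bond 4 brought effort, rest push out)
#0 stroke→J1  (TF TF1: opposite of bond 1)
#3 stroke→I1  (J1: bond 0 brought effort, rest push out)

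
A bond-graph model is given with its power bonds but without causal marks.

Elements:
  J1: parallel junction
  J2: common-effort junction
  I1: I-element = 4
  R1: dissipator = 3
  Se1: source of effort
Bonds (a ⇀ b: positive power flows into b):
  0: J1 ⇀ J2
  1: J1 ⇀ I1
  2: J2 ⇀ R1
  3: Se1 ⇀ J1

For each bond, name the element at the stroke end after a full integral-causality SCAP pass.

b3 stroke at J1  (source Se1 imposes e)
b0 stroke at J2  (common-e at J1 fixed by 3)
b1 stroke at I1  (0-jn J1 has e-setter on 3)
b2 stroke at R1  (J2: bond 0 brought effort, rest push out)

#0 →J2
#1 →I1
#2 →R1
#3 →J1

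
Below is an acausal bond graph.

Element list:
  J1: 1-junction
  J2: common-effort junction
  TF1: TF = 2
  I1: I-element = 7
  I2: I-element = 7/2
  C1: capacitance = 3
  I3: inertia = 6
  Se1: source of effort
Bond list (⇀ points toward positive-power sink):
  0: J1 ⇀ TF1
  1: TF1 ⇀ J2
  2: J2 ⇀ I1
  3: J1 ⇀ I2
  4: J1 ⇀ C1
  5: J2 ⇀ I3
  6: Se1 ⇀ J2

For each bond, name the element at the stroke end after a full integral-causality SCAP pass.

#0 →J1
#1 →TF1
#2 →I1
#3 →I2
#4 →J1
#5 →I3
#6 →J2

#6 |J2  (Se1 (Se) sets effort on bond)
#1 |TF1  (J2 effort already set via bond 6)
#2 |I1  (0-jn J2 has e-setter on 6)
#5 |I3  (J2 effort already set via bond 6)
#0 |J1  (TF1: transformer flips bond 1)
#3 |I2  (I2 integral (f out))
#4 |J1  (common-f at J1 fixed by 3)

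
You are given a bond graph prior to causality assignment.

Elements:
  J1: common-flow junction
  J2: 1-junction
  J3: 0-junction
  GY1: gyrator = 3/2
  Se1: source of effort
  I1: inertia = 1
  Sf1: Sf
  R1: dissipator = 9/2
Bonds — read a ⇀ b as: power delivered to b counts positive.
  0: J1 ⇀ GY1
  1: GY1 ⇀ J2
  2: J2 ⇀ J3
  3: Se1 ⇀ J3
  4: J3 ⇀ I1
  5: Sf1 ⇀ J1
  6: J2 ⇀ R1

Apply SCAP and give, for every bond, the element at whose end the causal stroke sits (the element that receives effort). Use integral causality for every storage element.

β0 stroke→J1
β1 stroke→J2
β2 stroke→J2
β3 stroke→J3
β4 stroke→I1
β5 stroke→Sf1
β6 stroke→R1

β3 stroke at J3  (Se1 fixes effort; stroke away)
β5 stroke at Sf1  (source Sf1 imposes f)
β0 stroke at J1  (common-f at J1 fixed by 5)
β2 stroke at J2  (0-jn J3 has e-setter on 3)
β4 stroke at I1  (J3: bond 3 brought effort, rest push out)
β1 stroke at J2  (GY1 both-in/both-out from 0)
β6 stroke at R1  (J2: last free bond brings flow in)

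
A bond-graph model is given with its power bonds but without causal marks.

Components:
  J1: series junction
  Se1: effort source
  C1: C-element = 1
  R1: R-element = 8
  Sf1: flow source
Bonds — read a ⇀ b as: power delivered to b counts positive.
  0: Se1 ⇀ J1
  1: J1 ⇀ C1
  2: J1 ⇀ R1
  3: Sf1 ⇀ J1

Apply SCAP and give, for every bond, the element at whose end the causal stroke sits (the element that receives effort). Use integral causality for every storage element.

bond 0 →J1
bond 1 →J1
bond 2 →J1
bond 3 →Sf1

b0 stroke at J1  (Se1 (Se) sets effort on bond)
b3 stroke at Sf1  (Sf1: flow source, stroke at near end)
b1 stroke at J1  (J1 flow already set via bond 3)
b2 stroke at J1  (J1: bond 3 brought flow, rest push out)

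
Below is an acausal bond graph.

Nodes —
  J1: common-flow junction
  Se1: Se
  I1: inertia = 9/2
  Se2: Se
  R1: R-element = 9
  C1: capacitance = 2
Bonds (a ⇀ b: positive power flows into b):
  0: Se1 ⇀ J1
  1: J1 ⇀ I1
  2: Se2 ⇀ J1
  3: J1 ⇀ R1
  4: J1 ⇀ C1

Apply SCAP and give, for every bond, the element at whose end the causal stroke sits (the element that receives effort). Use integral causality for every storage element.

#0 stroke at J1
#1 stroke at I1
#2 stroke at J1
#3 stroke at J1
#4 stroke at J1

β0 stroke at J1  (Se1: effort source, stroke at far end)
β2 stroke at J1  (Se2 fixes effort; stroke away)
β1 stroke at I1  (I1 outputs flow p/I1)
β3 stroke at J1  (J1: bond 1 brought flow, rest push out)
β4 stroke at J1  (J1: bond 1 brought flow, rest push out)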